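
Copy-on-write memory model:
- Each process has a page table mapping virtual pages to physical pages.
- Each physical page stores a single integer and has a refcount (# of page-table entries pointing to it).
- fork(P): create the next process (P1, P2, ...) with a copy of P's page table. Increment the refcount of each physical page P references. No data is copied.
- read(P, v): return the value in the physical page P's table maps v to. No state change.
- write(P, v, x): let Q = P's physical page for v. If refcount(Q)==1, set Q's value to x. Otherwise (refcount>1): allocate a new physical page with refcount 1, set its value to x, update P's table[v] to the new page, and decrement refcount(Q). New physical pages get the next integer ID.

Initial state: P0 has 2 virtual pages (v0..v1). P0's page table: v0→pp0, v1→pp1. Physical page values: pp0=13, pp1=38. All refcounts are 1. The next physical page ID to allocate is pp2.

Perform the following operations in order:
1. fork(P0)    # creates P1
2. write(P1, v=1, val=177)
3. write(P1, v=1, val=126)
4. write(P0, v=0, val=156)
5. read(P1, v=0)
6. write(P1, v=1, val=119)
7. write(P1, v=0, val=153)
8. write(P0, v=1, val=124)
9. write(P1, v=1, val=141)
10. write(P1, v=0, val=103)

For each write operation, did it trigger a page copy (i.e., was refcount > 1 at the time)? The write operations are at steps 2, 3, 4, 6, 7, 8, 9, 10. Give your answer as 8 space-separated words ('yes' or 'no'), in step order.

Op 1: fork(P0) -> P1. 2 ppages; refcounts: pp0:2 pp1:2
Op 2: write(P1, v1, 177). refcount(pp1)=2>1 -> COPY to pp2. 3 ppages; refcounts: pp0:2 pp1:1 pp2:1
Op 3: write(P1, v1, 126). refcount(pp2)=1 -> write in place. 3 ppages; refcounts: pp0:2 pp1:1 pp2:1
Op 4: write(P0, v0, 156). refcount(pp0)=2>1 -> COPY to pp3. 4 ppages; refcounts: pp0:1 pp1:1 pp2:1 pp3:1
Op 5: read(P1, v0) -> 13. No state change.
Op 6: write(P1, v1, 119). refcount(pp2)=1 -> write in place. 4 ppages; refcounts: pp0:1 pp1:1 pp2:1 pp3:1
Op 7: write(P1, v0, 153). refcount(pp0)=1 -> write in place. 4 ppages; refcounts: pp0:1 pp1:1 pp2:1 pp3:1
Op 8: write(P0, v1, 124). refcount(pp1)=1 -> write in place. 4 ppages; refcounts: pp0:1 pp1:1 pp2:1 pp3:1
Op 9: write(P1, v1, 141). refcount(pp2)=1 -> write in place. 4 ppages; refcounts: pp0:1 pp1:1 pp2:1 pp3:1
Op 10: write(P1, v0, 103). refcount(pp0)=1 -> write in place. 4 ppages; refcounts: pp0:1 pp1:1 pp2:1 pp3:1

yes no yes no no no no no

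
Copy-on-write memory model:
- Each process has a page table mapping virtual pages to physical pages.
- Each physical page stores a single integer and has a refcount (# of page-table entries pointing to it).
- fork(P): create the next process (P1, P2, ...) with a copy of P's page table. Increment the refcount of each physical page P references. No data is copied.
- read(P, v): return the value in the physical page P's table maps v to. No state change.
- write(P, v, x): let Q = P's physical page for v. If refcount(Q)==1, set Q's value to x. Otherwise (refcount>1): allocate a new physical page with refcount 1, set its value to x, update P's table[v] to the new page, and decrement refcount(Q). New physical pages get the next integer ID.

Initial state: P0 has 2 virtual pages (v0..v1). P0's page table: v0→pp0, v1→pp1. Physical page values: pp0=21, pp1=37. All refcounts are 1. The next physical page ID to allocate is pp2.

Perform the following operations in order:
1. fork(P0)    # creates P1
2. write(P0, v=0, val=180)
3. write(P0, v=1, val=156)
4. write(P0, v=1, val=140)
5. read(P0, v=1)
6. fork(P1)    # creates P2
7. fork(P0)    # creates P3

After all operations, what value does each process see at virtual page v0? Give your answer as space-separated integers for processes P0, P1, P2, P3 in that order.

Op 1: fork(P0) -> P1. 2 ppages; refcounts: pp0:2 pp1:2
Op 2: write(P0, v0, 180). refcount(pp0)=2>1 -> COPY to pp2. 3 ppages; refcounts: pp0:1 pp1:2 pp2:1
Op 3: write(P0, v1, 156). refcount(pp1)=2>1 -> COPY to pp3. 4 ppages; refcounts: pp0:1 pp1:1 pp2:1 pp3:1
Op 4: write(P0, v1, 140). refcount(pp3)=1 -> write in place. 4 ppages; refcounts: pp0:1 pp1:1 pp2:1 pp3:1
Op 5: read(P0, v1) -> 140. No state change.
Op 6: fork(P1) -> P2. 4 ppages; refcounts: pp0:2 pp1:2 pp2:1 pp3:1
Op 7: fork(P0) -> P3. 4 ppages; refcounts: pp0:2 pp1:2 pp2:2 pp3:2
P0: v0 -> pp2 = 180
P1: v0 -> pp0 = 21
P2: v0 -> pp0 = 21
P3: v0 -> pp2 = 180

Answer: 180 21 21 180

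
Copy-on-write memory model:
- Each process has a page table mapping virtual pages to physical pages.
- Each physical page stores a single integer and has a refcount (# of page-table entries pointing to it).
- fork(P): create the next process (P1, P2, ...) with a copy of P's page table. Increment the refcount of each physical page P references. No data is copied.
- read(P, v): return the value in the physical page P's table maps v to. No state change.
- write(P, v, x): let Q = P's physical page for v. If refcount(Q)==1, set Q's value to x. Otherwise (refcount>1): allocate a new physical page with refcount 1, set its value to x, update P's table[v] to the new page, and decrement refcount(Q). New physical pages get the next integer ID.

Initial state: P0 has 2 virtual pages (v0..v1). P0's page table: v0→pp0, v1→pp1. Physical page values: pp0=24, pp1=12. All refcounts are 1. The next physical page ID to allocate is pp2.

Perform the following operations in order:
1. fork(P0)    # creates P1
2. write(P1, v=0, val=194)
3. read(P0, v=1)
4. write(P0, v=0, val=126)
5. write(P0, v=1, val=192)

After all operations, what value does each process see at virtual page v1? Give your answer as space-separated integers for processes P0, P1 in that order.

Op 1: fork(P0) -> P1. 2 ppages; refcounts: pp0:2 pp1:2
Op 2: write(P1, v0, 194). refcount(pp0)=2>1 -> COPY to pp2. 3 ppages; refcounts: pp0:1 pp1:2 pp2:1
Op 3: read(P0, v1) -> 12. No state change.
Op 4: write(P0, v0, 126). refcount(pp0)=1 -> write in place. 3 ppages; refcounts: pp0:1 pp1:2 pp2:1
Op 5: write(P0, v1, 192). refcount(pp1)=2>1 -> COPY to pp3. 4 ppages; refcounts: pp0:1 pp1:1 pp2:1 pp3:1
P0: v1 -> pp3 = 192
P1: v1 -> pp1 = 12

Answer: 192 12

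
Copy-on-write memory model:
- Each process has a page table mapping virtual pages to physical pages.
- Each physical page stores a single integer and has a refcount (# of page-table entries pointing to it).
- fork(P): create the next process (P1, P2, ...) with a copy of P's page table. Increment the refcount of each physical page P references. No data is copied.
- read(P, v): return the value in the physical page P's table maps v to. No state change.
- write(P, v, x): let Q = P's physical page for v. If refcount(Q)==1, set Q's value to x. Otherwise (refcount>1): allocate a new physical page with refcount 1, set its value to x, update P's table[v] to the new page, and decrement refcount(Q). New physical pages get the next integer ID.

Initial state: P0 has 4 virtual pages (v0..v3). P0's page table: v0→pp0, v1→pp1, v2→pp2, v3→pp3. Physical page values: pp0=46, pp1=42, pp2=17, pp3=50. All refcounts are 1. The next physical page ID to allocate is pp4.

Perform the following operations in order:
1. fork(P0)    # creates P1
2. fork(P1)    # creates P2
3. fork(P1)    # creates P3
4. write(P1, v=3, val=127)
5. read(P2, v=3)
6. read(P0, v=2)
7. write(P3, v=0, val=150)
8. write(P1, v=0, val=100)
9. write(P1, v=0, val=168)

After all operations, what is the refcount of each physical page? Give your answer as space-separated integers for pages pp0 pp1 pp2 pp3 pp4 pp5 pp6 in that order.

Op 1: fork(P0) -> P1. 4 ppages; refcounts: pp0:2 pp1:2 pp2:2 pp3:2
Op 2: fork(P1) -> P2. 4 ppages; refcounts: pp0:3 pp1:3 pp2:3 pp3:3
Op 3: fork(P1) -> P3. 4 ppages; refcounts: pp0:4 pp1:4 pp2:4 pp3:4
Op 4: write(P1, v3, 127). refcount(pp3)=4>1 -> COPY to pp4. 5 ppages; refcounts: pp0:4 pp1:4 pp2:4 pp3:3 pp4:1
Op 5: read(P2, v3) -> 50. No state change.
Op 6: read(P0, v2) -> 17. No state change.
Op 7: write(P3, v0, 150). refcount(pp0)=4>1 -> COPY to pp5. 6 ppages; refcounts: pp0:3 pp1:4 pp2:4 pp3:3 pp4:1 pp5:1
Op 8: write(P1, v0, 100). refcount(pp0)=3>1 -> COPY to pp6. 7 ppages; refcounts: pp0:2 pp1:4 pp2:4 pp3:3 pp4:1 pp5:1 pp6:1
Op 9: write(P1, v0, 168). refcount(pp6)=1 -> write in place. 7 ppages; refcounts: pp0:2 pp1:4 pp2:4 pp3:3 pp4:1 pp5:1 pp6:1

Answer: 2 4 4 3 1 1 1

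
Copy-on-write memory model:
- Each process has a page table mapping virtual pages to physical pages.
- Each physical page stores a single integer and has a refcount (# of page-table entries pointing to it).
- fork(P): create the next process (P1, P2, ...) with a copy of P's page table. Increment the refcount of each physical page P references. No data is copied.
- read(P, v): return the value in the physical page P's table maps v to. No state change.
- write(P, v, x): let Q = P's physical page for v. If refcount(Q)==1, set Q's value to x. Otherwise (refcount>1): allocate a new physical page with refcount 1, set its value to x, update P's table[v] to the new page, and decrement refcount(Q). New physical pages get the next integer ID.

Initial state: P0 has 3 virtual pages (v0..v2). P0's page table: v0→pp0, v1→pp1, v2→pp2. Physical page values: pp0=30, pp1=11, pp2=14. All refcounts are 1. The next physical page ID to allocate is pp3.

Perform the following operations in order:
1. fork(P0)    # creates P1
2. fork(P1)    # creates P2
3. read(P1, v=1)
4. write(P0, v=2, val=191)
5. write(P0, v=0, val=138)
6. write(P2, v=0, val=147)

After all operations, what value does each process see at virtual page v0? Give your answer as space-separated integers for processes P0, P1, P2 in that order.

Answer: 138 30 147

Derivation:
Op 1: fork(P0) -> P1. 3 ppages; refcounts: pp0:2 pp1:2 pp2:2
Op 2: fork(P1) -> P2. 3 ppages; refcounts: pp0:3 pp1:3 pp2:3
Op 3: read(P1, v1) -> 11. No state change.
Op 4: write(P0, v2, 191). refcount(pp2)=3>1 -> COPY to pp3. 4 ppages; refcounts: pp0:3 pp1:3 pp2:2 pp3:1
Op 5: write(P0, v0, 138). refcount(pp0)=3>1 -> COPY to pp4. 5 ppages; refcounts: pp0:2 pp1:3 pp2:2 pp3:1 pp4:1
Op 6: write(P2, v0, 147). refcount(pp0)=2>1 -> COPY to pp5. 6 ppages; refcounts: pp0:1 pp1:3 pp2:2 pp3:1 pp4:1 pp5:1
P0: v0 -> pp4 = 138
P1: v0 -> pp0 = 30
P2: v0 -> pp5 = 147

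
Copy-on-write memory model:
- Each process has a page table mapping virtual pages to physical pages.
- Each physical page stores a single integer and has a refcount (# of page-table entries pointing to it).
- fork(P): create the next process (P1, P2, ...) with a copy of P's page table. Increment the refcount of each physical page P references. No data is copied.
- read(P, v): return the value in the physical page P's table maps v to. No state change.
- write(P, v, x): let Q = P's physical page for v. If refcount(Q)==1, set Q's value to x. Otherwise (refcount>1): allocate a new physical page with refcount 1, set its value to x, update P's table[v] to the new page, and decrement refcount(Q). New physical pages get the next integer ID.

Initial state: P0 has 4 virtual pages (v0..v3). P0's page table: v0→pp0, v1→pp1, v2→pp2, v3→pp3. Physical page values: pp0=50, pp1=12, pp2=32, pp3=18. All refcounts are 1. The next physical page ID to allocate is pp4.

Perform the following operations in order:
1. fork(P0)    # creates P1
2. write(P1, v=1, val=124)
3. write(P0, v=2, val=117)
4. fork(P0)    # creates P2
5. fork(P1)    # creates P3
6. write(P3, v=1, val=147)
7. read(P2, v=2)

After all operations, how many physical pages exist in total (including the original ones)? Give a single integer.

Op 1: fork(P0) -> P1. 4 ppages; refcounts: pp0:2 pp1:2 pp2:2 pp3:2
Op 2: write(P1, v1, 124). refcount(pp1)=2>1 -> COPY to pp4. 5 ppages; refcounts: pp0:2 pp1:1 pp2:2 pp3:2 pp4:1
Op 3: write(P0, v2, 117). refcount(pp2)=2>1 -> COPY to pp5. 6 ppages; refcounts: pp0:2 pp1:1 pp2:1 pp3:2 pp4:1 pp5:1
Op 4: fork(P0) -> P2. 6 ppages; refcounts: pp0:3 pp1:2 pp2:1 pp3:3 pp4:1 pp5:2
Op 5: fork(P1) -> P3. 6 ppages; refcounts: pp0:4 pp1:2 pp2:2 pp3:4 pp4:2 pp5:2
Op 6: write(P3, v1, 147). refcount(pp4)=2>1 -> COPY to pp6. 7 ppages; refcounts: pp0:4 pp1:2 pp2:2 pp3:4 pp4:1 pp5:2 pp6:1
Op 7: read(P2, v2) -> 117. No state change.

Answer: 7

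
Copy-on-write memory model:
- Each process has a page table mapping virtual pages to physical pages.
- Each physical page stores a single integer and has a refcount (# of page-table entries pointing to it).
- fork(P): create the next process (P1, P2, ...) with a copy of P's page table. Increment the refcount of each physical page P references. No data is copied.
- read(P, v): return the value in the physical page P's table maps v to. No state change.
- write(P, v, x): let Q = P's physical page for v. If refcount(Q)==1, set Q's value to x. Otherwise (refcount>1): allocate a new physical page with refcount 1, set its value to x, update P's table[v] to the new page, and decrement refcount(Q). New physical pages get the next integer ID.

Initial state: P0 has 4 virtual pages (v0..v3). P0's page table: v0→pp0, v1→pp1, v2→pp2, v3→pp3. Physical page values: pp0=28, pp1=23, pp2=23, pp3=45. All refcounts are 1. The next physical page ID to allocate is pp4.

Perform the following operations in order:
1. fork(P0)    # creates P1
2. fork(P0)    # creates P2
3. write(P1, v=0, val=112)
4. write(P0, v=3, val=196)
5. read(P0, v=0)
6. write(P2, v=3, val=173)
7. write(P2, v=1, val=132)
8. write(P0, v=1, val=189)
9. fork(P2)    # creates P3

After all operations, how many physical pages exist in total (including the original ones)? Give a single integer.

Answer: 9

Derivation:
Op 1: fork(P0) -> P1. 4 ppages; refcounts: pp0:2 pp1:2 pp2:2 pp3:2
Op 2: fork(P0) -> P2. 4 ppages; refcounts: pp0:3 pp1:3 pp2:3 pp3:3
Op 3: write(P1, v0, 112). refcount(pp0)=3>1 -> COPY to pp4. 5 ppages; refcounts: pp0:2 pp1:3 pp2:3 pp3:3 pp4:1
Op 4: write(P0, v3, 196). refcount(pp3)=3>1 -> COPY to pp5. 6 ppages; refcounts: pp0:2 pp1:3 pp2:3 pp3:2 pp4:1 pp5:1
Op 5: read(P0, v0) -> 28. No state change.
Op 6: write(P2, v3, 173). refcount(pp3)=2>1 -> COPY to pp6. 7 ppages; refcounts: pp0:2 pp1:3 pp2:3 pp3:1 pp4:1 pp5:1 pp6:1
Op 7: write(P2, v1, 132). refcount(pp1)=3>1 -> COPY to pp7. 8 ppages; refcounts: pp0:2 pp1:2 pp2:3 pp3:1 pp4:1 pp5:1 pp6:1 pp7:1
Op 8: write(P0, v1, 189). refcount(pp1)=2>1 -> COPY to pp8. 9 ppages; refcounts: pp0:2 pp1:1 pp2:3 pp3:1 pp4:1 pp5:1 pp6:1 pp7:1 pp8:1
Op 9: fork(P2) -> P3. 9 ppages; refcounts: pp0:3 pp1:1 pp2:4 pp3:1 pp4:1 pp5:1 pp6:2 pp7:2 pp8:1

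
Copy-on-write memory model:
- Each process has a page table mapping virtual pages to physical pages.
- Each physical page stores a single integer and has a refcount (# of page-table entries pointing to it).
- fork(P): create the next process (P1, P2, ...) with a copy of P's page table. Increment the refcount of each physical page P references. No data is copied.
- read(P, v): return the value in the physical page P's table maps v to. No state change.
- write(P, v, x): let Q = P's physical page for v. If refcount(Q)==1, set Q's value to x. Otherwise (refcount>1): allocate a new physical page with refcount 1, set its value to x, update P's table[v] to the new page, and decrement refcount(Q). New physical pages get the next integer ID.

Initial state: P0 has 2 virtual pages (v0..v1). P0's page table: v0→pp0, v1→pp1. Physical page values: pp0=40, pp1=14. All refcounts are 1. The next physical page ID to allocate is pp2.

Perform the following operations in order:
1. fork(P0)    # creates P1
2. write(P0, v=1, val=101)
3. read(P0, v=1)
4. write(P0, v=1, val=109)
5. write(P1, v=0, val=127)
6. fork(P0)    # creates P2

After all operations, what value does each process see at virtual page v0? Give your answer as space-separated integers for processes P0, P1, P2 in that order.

Answer: 40 127 40

Derivation:
Op 1: fork(P0) -> P1. 2 ppages; refcounts: pp0:2 pp1:2
Op 2: write(P0, v1, 101). refcount(pp1)=2>1 -> COPY to pp2. 3 ppages; refcounts: pp0:2 pp1:1 pp2:1
Op 3: read(P0, v1) -> 101. No state change.
Op 4: write(P0, v1, 109). refcount(pp2)=1 -> write in place. 3 ppages; refcounts: pp0:2 pp1:1 pp2:1
Op 5: write(P1, v0, 127). refcount(pp0)=2>1 -> COPY to pp3. 4 ppages; refcounts: pp0:1 pp1:1 pp2:1 pp3:1
Op 6: fork(P0) -> P2. 4 ppages; refcounts: pp0:2 pp1:1 pp2:2 pp3:1
P0: v0 -> pp0 = 40
P1: v0 -> pp3 = 127
P2: v0 -> pp0 = 40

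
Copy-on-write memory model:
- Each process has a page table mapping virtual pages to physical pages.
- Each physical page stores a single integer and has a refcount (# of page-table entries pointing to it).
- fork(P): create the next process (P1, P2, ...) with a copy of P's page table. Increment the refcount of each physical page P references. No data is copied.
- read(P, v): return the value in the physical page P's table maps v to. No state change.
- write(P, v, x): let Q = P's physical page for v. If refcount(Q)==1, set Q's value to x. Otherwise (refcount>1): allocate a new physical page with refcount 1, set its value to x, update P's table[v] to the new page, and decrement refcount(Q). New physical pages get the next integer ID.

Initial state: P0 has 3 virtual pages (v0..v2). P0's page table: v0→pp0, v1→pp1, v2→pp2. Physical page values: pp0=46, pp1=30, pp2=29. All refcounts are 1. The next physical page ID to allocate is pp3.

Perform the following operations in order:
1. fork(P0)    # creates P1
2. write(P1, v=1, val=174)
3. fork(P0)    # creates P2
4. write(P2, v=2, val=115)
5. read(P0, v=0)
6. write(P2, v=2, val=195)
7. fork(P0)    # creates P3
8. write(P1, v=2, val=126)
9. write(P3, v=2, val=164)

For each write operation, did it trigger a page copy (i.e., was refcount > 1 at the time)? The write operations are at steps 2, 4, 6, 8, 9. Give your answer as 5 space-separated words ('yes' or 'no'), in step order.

Op 1: fork(P0) -> P1. 3 ppages; refcounts: pp0:2 pp1:2 pp2:2
Op 2: write(P1, v1, 174). refcount(pp1)=2>1 -> COPY to pp3. 4 ppages; refcounts: pp0:2 pp1:1 pp2:2 pp3:1
Op 3: fork(P0) -> P2. 4 ppages; refcounts: pp0:3 pp1:2 pp2:3 pp3:1
Op 4: write(P2, v2, 115). refcount(pp2)=3>1 -> COPY to pp4. 5 ppages; refcounts: pp0:3 pp1:2 pp2:2 pp3:1 pp4:1
Op 5: read(P0, v0) -> 46. No state change.
Op 6: write(P2, v2, 195). refcount(pp4)=1 -> write in place. 5 ppages; refcounts: pp0:3 pp1:2 pp2:2 pp3:1 pp4:1
Op 7: fork(P0) -> P3. 5 ppages; refcounts: pp0:4 pp1:3 pp2:3 pp3:1 pp4:1
Op 8: write(P1, v2, 126). refcount(pp2)=3>1 -> COPY to pp5. 6 ppages; refcounts: pp0:4 pp1:3 pp2:2 pp3:1 pp4:1 pp5:1
Op 9: write(P3, v2, 164). refcount(pp2)=2>1 -> COPY to pp6. 7 ppages; refcounts: pp0:4 pp1:3 pp2:1 pp3:1 pp4:1 pp5:1 pp6:1

yes yes no yes yes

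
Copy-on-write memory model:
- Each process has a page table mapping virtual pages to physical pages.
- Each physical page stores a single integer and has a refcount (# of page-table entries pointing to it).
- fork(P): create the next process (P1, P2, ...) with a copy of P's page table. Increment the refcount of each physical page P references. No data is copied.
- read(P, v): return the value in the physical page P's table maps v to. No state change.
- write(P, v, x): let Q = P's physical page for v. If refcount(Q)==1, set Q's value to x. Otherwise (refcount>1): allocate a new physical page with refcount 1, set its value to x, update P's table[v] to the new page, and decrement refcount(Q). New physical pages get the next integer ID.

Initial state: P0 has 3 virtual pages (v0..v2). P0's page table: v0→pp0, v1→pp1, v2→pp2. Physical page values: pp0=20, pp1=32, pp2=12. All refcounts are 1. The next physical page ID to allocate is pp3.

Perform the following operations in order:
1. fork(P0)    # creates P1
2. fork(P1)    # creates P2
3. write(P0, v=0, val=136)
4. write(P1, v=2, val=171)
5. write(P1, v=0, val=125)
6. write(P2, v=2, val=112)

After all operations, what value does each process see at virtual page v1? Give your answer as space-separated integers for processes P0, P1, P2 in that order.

Answer: 32 32 32

Derivation:
Op 1: fork(P0) -> P1. 3 ppages; refcounts: pp0:2 pp1:2 pp2:2
Op 2: fork(P1) -> P2. 3 ppages; refcounts: pp0:3 pp1:3 pp2:3
Op 3: write(P0, v0, 136). refcount(pp0)=3>1 -> COPY to pp3. 4 ppages; refcounts: pp0:2 pp1:3 pp2:3 pp3:1
Op 4: write(P1, v2, 171). refcount(pp2)=3>1 -> COPY to pp4. 5 ppages; refcounts: pp0:2 pp1:3 pp2:2 pp3:1 pp4:1
Op 5: write(P1, v0, 125). refcount(pp0)=2>1 -> COPY to pp5. 6 ppages; refcounts: pp0:1 pp1:3 pp2:2 pp3:1 pp4:1 pp5:1
Op 6: write(P2, v2, 112). refcount(pp2)=2>1 -> COPY to pp6. 7 ppages; refcounts: pp0:1 pp1:3 pp2:1 pp3:1 pp4:1 pp5:1 pp6:1
P0: v1 -> pp1 = 32
P1: v1 -> pp1 = 32
P2: v1 -> pp1 = 32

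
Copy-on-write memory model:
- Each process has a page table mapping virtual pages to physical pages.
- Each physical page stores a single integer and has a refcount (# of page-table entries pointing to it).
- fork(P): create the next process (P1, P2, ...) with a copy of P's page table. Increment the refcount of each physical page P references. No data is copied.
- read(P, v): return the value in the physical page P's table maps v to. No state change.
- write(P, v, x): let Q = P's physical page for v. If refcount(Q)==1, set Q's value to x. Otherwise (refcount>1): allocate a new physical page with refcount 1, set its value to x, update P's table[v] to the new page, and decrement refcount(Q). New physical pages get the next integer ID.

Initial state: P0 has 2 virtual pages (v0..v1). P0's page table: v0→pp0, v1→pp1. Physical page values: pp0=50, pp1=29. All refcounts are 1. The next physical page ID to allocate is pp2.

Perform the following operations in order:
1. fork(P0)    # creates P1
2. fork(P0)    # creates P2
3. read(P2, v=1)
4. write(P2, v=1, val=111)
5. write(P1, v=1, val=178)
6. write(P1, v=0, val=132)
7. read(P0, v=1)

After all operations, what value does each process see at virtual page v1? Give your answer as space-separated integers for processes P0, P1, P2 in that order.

Op 1: fork(P0) -> P1. 2 ppages; refcounts: pp0:2 pp1:2
Op 2: fork(P0) -> P2. 2 ppages; refcounts: pp0:3 pp1:3
Op 3: read(P2, v1) -> 29. No state change.
Op 4: write(P2, v1, 111). refcount(pp1)=3>1 -> COPY to pp2. 3 ppages; refcounts: pp0:3 pp1:2 pp2:1
Op 5: write(P1, v1, 178). refcount(pp1)=2>1 -> COPY to pp3. 4 ppages; refcounts: pp0:3 pp1:1 pp2:1 pp3:1
Op 6: write(P1, v0, 132). refcount(pp0)=3>1 -> COPY to pp4. 5 ppages; refcounts: pp0:2 pp1:1 pp2:1 pp3:1 pp4:1
Op 7: read(P0, v1) -> 29. No state change.
P0: v1 -> pp1 = 29
P1: v1 -> pp3 = 178
P2: v1 -> pp2 = 111

Answer: 29 178 111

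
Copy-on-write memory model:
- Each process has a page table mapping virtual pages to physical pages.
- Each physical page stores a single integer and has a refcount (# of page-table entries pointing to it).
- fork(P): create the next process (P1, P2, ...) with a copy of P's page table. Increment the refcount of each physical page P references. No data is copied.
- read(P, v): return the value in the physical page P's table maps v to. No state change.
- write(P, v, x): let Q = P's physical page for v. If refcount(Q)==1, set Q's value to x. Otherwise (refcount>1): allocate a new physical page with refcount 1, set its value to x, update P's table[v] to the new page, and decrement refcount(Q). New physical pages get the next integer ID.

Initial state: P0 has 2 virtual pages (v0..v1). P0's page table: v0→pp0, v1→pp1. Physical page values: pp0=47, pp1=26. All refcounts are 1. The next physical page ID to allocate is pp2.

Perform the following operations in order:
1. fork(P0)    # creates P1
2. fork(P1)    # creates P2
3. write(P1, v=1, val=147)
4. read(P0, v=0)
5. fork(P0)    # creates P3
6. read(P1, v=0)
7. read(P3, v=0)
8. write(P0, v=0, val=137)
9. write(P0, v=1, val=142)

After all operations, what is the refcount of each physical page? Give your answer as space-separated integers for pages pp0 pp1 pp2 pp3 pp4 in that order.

Answer: 3 2 1 1 1

Derivation:
Op 1: fork(P0) -> P1. 2 ppages; refcounts: pp0:2 pp1:2
Op 2: fork(P1) -> P2. 2 ppages; refcounts: pp0:3 pp1:3
Op 3: write(P1, v1, 147). refcount(pp1)=3>1 -> COPY to pp2. 3 ppages; refcounts: pp0:3 pp1:2 pp2:1
Op 4: read(P0, v0) -> 47. No state change.
Op 5: fork(P0) -> P3. 3 ppages; refcounts: pp0:4 pp1:3 pp2:1
Op 6: read(P1, v0) -> 47. No state change.
Op 7: read(P3, v0) -> 47. No state change.
Op 8: write(P0, v0, 137). refcount(pp0)=4>1 -> COPY to pp3. 4 ppages; refcounts: pp0:3 pp1:3 pp2:1 pp3:1
Op 9: write(P0, v1, 142). refcount(pp1)=3>1 -> COPY to pp4. 5 ppages; refcounts: pp0:3 pp1:2 pp2:1 pp3:1 pp4:1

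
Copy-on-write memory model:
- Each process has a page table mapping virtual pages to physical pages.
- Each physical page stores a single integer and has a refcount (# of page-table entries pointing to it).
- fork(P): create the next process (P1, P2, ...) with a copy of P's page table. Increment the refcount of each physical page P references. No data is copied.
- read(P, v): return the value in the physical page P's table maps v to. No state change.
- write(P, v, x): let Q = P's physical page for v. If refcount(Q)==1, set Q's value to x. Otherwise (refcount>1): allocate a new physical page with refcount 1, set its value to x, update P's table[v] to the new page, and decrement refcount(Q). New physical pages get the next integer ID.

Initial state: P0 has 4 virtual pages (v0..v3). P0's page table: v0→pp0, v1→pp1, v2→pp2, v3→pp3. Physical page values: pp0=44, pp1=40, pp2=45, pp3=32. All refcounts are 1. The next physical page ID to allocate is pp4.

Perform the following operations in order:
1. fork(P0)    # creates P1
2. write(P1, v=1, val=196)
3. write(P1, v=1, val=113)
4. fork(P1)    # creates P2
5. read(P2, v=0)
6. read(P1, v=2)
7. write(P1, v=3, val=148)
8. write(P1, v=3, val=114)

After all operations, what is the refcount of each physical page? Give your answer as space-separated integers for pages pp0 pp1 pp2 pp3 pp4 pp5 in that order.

Answer: 3 1 3 2 2 1

Derivation:
Op 1: fork(P0) -> P1. 4 ppages; refcounts: pp0:2 pp1:2 pp2:2 pp3:2
Op 2: write(P1, v1, 196). refcount(pp1)=2>1 -> COPY to pp4. 5 ppages; refcounts: pp0:2 pp1:1 pp2:2 pp3:2 pp4:1
Op 3: write(P1, v1, 113). refcount(pp4)=1 -> write in place. 5 ppages; refcounts: pp0:2 pp1:1 pp2:2 pp3:2 pp4:1
Op 4: fork(P1) -> P2. 5 ppages; refcounts: pp0:3 pp1:1 pp2:3 pp3:3 pp4:2
Op 5: read(P2, v0) -> 44. No state change.
Op 6: read(P1, v2) -> 45. No state change.
Op 7: write(P1, v3, 148). refcount(pp3)=3>1 -> COPY to pp5. 6 ppages; refcounts: pp0:3 pp1:1 pp2:3 pp3:2 pp4:2 pp5:1
Op 8: write(P1, v3, 114). refcount(pp5)=1 -> write in place. 6 ppages; refcounts: pp0:3 pp1:1 pp2:3 pp3:2 pp4:2 pp5:1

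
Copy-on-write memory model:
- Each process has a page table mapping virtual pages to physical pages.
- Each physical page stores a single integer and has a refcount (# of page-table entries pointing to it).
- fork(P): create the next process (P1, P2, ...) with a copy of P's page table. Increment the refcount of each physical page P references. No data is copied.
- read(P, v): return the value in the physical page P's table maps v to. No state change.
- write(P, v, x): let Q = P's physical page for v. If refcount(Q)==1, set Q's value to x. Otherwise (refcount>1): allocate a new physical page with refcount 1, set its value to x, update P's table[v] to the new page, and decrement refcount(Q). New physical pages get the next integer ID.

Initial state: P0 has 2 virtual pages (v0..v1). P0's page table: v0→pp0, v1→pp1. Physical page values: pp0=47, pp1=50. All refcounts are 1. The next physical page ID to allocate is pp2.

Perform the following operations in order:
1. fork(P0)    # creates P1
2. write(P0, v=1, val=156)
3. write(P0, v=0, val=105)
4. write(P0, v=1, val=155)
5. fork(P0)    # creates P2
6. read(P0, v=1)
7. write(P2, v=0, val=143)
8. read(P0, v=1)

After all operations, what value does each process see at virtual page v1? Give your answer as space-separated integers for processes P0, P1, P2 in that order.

Answer: 155 50 155

Derivation:
Op 1: fork(P0) -> P1. 2 ppages; refcounts: pp0:2 pp1:2
Op 2: write(P0, v1, 156). refcount(pp1)=2>1 -> COPY to pp2. 3 ppages; refcounts: pp0:2 pp1:1 pp2:1
Op 3: write(P0, v0, 105). refcount(pp0)=2>1 -> COPY to pp3. 4 ppages; refcounts: pp0:1 pp1:1 pp2:1 pp3:1
Op 4: write(P0, v1, 155). refcount(pp2)=1 -> write in place. 4 ppages; refcounts: pp0:1 pp1:1 pp2:1 pp3:1
Op 5: fork(P0) -> P2. 4 ppages; refcounts: pp0:1 pp1:1 pp2:2 pp3:2
Op 6: read(P0, v1) -> 155. No state change.
Op 7: write(P2, v0, 143). refcount(pp3)=2>1 -> COPY to pp4. 5 ppages; refcounts: pp0:1 pp1:1 pp2:2 pp3:1 pp4:1
Op 8: read(P0, v1) -> 155. No state change.
P0: v1 -> pp2 = 155
P1: v1 -> pp1 = 50
P2: v1 -> pp2 = 155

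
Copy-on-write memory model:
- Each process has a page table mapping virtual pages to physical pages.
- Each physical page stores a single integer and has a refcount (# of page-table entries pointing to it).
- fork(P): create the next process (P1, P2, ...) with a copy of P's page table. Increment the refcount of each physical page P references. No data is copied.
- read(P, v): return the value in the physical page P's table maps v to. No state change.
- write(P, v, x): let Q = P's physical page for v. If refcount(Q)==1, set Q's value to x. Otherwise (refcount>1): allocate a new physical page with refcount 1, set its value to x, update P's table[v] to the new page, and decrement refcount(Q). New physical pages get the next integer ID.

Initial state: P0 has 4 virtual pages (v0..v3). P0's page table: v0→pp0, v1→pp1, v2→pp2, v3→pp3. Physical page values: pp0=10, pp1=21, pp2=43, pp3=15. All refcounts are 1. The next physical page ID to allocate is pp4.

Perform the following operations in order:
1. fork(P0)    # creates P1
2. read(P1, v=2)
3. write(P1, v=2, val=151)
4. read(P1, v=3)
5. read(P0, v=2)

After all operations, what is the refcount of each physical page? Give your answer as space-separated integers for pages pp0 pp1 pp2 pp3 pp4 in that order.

Op 1: fork(P0) -> P1. 4 ppages; refcounts: pp0:2 pp1:2 pp2:2 pp3:2
Op 2: read(P1, v2) -> 43. No state change.
Op 3: write(P1, v2, 151). refcount(pp2)=2>1 -> COPY to pp4. 5 ppages; refcounts: pp0:2 pp1:2 pp2:1 pp3:2 pp4:1
Op 4: read(P1, v3) -> 15. No state change.
Op 5: read(P0, v2) -> 43. No state change.

Answer: 2 2 1 2 1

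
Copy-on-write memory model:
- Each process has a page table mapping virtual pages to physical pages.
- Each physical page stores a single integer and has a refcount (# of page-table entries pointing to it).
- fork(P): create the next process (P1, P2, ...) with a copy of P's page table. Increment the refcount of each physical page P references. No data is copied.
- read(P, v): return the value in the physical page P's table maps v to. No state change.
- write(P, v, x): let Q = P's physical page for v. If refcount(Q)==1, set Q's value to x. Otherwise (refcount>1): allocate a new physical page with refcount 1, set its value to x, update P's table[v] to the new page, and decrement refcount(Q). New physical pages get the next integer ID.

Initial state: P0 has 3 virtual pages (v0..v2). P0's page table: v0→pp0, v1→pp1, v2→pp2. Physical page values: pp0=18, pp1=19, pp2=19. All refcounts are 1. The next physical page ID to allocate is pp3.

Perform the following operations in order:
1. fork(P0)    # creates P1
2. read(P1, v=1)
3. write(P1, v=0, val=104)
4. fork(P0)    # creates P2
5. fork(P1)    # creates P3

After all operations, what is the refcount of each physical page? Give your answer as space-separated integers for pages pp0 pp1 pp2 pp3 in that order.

Answer: 2 4 4 2

Derivation:
Op 1: fork(P0) -> P1. 3 ppages; refcounts: pp0:2 pp1:2 pp2:2
Op 2: read(P1, v1) -> 19. No state change.
Op 3: write(P1, v0, 104). refcount(pp0)=2>1 -> COPY to pp3. 4 ppages; refcounts: pp0:1 pp1:2 pp2:2 pp3:1
Op 4: fork(P0) -> P2. 4 ppages; refcounts: pp0:2 pp1:3 pp2:3 pp3:1
Op 5: fork(P1) -> P3. 4 ppages; refcounts: pp0:2 pp1:4 pp2:4 pp3:2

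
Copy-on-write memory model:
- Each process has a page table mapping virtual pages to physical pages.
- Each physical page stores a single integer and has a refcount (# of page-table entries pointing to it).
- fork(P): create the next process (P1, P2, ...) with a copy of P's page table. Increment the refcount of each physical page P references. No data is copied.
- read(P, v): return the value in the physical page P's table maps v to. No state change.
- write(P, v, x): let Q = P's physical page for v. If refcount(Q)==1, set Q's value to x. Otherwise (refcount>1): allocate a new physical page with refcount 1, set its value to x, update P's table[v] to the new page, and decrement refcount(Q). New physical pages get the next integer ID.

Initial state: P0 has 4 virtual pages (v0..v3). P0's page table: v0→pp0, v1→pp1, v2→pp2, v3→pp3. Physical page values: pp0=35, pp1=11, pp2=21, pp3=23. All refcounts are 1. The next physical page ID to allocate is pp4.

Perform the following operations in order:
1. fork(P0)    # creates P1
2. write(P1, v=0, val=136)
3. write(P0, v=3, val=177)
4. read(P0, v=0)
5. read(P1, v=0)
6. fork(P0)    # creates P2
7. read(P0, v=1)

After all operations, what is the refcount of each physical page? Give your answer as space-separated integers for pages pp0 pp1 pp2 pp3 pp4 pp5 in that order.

Op 1: fork(P0) -> P1. 4 ppages; refcounts: pp0:2 pp1:2 pp2:2 pp3:2
Op 2: write(P1, v0, 136). refcount(pp0)=2>1 -> COPY to pp4. 5 ppages; refcounts: pp0:1 pp1:2 pp2:2 pp3:2 pp4:1
Op 3: write(P0, v3, 177). refcount(pp3)=2>1 -> COPY to pp5. 6 ppages; refcounts: pp0:1 pp1:2 pp2:2 pp3:1 pp4:1 pp5:1
Op 4: read(P0, v0) -> 35. No state change.
Op 5: read(P1, v0) -> 136. No state change.
Op 6: fork(P0) -> P2. 6 ppages; refcounts: pp0:2 pp1:3 pp2:3 pp3:1 pp4:1 pp5:2
Op 7: read(P0, v1) -> 11. No state change.

Answer: 2 3 3 1 1 2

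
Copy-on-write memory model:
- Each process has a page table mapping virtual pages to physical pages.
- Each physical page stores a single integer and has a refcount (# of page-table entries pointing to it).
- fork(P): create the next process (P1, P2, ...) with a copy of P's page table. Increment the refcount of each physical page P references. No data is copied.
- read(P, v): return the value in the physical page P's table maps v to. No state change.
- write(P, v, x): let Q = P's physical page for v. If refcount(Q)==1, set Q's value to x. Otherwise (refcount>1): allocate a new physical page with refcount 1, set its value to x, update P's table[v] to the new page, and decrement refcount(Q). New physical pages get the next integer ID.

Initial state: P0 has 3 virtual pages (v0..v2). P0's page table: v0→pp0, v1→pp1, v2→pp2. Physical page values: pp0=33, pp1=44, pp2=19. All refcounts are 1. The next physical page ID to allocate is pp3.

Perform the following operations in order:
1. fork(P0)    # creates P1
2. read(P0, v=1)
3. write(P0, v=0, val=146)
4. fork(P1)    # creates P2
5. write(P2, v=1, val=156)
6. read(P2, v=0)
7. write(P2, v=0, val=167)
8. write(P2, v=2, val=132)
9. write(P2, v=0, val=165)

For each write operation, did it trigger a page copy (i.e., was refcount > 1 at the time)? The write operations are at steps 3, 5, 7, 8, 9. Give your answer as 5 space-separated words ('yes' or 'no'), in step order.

Op 1: fork(P0) -> P1. 3 ppages; refcounts: pp0:2 pp1:2 pp2:2
Op 2: read(P0, v1) -> 44. No state change.
Op 3: write(P0, v0, 146). refcount(pp0)=2>1 -> COPY to pp3. 4 ppages; refcounts: pp0:1 pp1:2 pp2:2 pp3:1
Op 4: fork(P1) -> P2. 4 ppages; refcounts: pp0:2 pp1:3 pp2:3 pp3:1
Op 5: write(P2, v1, 156). refcount(pp1)=3>1 -> COPY to pp4. 5 ppages; refcounts: pp0:2 pp1:2 pp2:3 pp3:1 pp4:1
Op 6: read(P2, v0) -> 33. No state change.
Op 7: write(P2, v0, 167). refcount(pp0)=2>1 -> COPY to pp5. 6 ppages; refcounts: pp0:1 pp1:2 pp2:3 pp3:1 pp4:1 pp5:1
Op 8: write(P2, v2, 132). refcount(pp2)=3>1 -> COPY to pp6. 7 ppages; refcounts: pp0:1 pp1:2 pp2:2 pp3:1 pp4:1 pp5:1 pp6:1
Op 9: write(P2, v0, 165). refcount(pp5)=1 -> write in place. 7 ppages; refcounts: pp0:1 pp1:2 pp2:2 pp3:1 pp4:1 pp5:1 pp6:1

yes yes yes yes no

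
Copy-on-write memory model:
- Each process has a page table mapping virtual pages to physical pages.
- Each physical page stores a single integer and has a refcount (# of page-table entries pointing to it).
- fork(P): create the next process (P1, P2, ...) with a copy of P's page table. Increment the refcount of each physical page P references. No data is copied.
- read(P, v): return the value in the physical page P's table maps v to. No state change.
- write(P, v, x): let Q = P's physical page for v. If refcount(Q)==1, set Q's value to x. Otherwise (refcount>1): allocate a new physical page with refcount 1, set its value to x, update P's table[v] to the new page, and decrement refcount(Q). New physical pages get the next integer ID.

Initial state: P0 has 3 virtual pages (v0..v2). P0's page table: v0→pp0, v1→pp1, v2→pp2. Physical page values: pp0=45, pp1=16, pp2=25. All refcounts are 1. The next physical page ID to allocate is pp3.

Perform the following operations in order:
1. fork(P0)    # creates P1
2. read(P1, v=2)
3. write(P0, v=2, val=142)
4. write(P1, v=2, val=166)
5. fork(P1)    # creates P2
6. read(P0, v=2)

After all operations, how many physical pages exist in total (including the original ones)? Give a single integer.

Answer: 4

Derivation:
Op 1: fork(P0) -> P1. 3 ppages; refcounts: pp0:2 pp1:2 pp2:2
Op 2: read(P1, v2) -> 25. No state change.
Op 3: write(P0, v2, 142). refcount(pp2)=2>1 -> COPY to pp3. 4 ppages; refcounts: pp0:2 pp1:2 pp2:1 pp3:1
Op 4: write(P1, v2, 166). refcount(pp2)=1 -> write in place. 4 ppages; refcounts: pp0:2 pp1:2 pp2:1 pp3:1
Op 5: fork(P1) -> P2. 4 ppages; refcounts: pp0:3 pp1:3 pp2:2 pp3:1
Op 6: read(P0, v2) -> 142. No state change.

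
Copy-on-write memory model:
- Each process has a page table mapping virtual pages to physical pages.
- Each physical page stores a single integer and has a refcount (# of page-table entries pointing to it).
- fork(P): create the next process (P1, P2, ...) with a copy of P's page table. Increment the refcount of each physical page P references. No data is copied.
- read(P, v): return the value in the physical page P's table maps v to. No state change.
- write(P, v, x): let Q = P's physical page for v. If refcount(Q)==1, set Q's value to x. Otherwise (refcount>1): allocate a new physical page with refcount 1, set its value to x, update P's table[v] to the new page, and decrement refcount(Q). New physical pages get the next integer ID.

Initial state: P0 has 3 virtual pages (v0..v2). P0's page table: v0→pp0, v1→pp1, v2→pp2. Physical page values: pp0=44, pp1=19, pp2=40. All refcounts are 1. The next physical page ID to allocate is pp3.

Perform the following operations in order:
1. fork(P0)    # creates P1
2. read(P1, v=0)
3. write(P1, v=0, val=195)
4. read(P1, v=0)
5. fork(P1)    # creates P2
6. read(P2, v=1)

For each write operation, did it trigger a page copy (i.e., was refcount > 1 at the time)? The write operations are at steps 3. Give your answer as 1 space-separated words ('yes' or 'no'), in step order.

Op 1: fork(P0) -> P1. 3 ppages; refcounts: pp0:2 pp1:2 pp2:2
Op 2: read(P1, v0) -> 44. No state change.
Op 3: write(P1, v0, 195). refcount(pp0)=2>1 -> COPY to pp3. 4 ppages; refcounts: pp0:1 pp1:2 pp2:2 pp3:1
Op 4: read(P1, v0) -> 195. No state change.
Op 5: fork(P1) -> P2. 4 ppages; refcounts: pp0:1 pp1:3 pp2:3 pp3:2
Op 6: read(P2, v1) -> 19. No state change.

yes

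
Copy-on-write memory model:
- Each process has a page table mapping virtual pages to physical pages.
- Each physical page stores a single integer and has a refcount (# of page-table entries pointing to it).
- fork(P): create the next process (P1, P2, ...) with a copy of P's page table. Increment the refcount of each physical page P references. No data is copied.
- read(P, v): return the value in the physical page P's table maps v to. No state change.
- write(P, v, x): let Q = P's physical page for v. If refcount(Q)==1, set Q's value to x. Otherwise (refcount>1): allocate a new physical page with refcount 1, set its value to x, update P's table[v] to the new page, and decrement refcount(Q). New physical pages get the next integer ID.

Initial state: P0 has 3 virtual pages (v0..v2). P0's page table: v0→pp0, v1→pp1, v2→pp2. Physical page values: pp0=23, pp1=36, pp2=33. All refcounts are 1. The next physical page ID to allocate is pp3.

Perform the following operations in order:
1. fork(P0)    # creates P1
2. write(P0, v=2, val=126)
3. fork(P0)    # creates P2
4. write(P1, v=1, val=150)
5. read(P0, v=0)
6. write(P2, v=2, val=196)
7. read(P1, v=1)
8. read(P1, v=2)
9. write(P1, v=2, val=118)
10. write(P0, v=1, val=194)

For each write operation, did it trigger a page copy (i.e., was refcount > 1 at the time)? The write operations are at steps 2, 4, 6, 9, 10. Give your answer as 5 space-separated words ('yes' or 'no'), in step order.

Op 1: fork(P0) -> P1. 3 ppages; refcounts: pp0:2 pp1:2 pp2:2
Op 2: write(P0, v2, 126). refcount(pp2)=2>1 -> COPY to pp3. 4 ppages; refcounts: pp0:2 pp1:2 pp2:1 pp3:1
Op 3: fork(P0) -> P2. 4 ppages; refcounts: pp0:3 pp1:3 pp2:1 pp3:2
Op 4: write(P1, v1, 150). refcount(pp1)=3>1 -> COPY to pp4. 5 ppages; refcounts: pp0:3 pp1:2 pp2:1 pp3:2 pp4:1
Op 5: read(P0, v0) -> 23. No state change.
Op 6: write(P2, v2, 196). refcount(pp3)=2>1 -> COPY to pp5. 6 ppages; refcounts: pp0:3 pp1:2 pp2:1 pp3:1 pp4:1 pp5:1
Op 7: read(P1, v1) -> 150. No state change.
Op 8: read(P1, v2) -> 33. No state change.
Op 9: write(P1, v2, 118). refcount(pp2)=1 -> write in place. 6 ppages; refcounts: pp0:3 pp1:2 pp2:1 pp3:1 pp4:1 pp5:1
Op 10: write(P0, v1, 194). refcount(pp1)=2>1 -> COPY to pp6. 7 ppages; refcounts: pp0:3 pp1:1 pp2:1 pp3:1 pp4:1 pp5:1 pp6:1

yes yes yes no yes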